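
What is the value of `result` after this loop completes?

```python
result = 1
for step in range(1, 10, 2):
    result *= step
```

Product of 1, 3, 5, ... up to 9
`result` takes the values: 1 → 3 → 15 → 105 → 945

Answer: 945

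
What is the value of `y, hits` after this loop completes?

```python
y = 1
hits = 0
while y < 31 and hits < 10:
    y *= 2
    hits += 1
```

Double until >= 31 or 10 iterations
`y, hits` takes the values: (1, 0) → (2, 0) → (2, 1) → (4, 1) → (4, 2) → (8, 2) → (8, 3) → (16, 3) → (16, 4) → (32, 4) → (32, 5)

Answer: 32, 5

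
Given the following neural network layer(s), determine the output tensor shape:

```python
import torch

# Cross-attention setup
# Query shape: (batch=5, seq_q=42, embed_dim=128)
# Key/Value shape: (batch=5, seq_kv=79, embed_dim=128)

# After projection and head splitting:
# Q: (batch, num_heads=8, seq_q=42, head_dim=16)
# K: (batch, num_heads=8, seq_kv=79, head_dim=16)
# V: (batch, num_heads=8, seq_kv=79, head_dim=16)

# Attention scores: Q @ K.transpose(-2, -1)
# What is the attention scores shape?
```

Input: (5, 42, 128) -> Output: (5, 8, 42, 79)

Answer: (5, 8, 42, 79)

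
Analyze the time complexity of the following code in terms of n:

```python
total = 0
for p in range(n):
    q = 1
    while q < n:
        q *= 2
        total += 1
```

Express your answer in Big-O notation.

Each loop level contributes: n × log n. Multiplying the contributions gives O(n log n).

Answer: O(n log n)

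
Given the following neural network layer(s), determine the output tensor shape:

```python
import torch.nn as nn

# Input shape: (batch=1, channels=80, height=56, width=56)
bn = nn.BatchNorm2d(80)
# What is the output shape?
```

Input: (1, 80, 56, 56) -> Output: (1, 80, 56, 56)

Answer: (1, 80, 56, 56)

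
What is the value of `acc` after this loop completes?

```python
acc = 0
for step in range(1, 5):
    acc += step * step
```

Sum of squares 1² to 4² = 30
`acc` takes the values: 0 → 1 → 5 → 14 → 30

Answer: 30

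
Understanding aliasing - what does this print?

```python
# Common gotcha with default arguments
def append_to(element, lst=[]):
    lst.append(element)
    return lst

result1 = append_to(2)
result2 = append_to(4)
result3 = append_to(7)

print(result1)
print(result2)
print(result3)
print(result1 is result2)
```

Key concept: mutable default argument gotcha.
Step by step:
`result1 = append_to(2)` → result1 = [2]
`result2 = append_to(4)` → result1 = [2, 4] (same object as result2); result2 = [2, 4] (same object as result1)
`result3 = append_to(7)` → result1 = [2, 4, 7] (same object as result2, result3); result2 = [2, 4, 7] (same object as result1, result3); result3 = [2, 4, 7] (same object as result1, result2)
`print(result1)` → prints [2, 4, 7]
`print(result2)` → prints [2, 4, 7]
`print(result3)` → prints [2, 4, 7]
`print(result1 is result2)` → prints True

Answer:
[2, 4, 7]
[2, 4, 7]
[2, 4, 7]
True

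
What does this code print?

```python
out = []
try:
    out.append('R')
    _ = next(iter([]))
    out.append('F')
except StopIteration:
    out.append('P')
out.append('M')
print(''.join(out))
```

Execution trace: 'R' (try body) → 'P' (except StopIteration) → 'M' (after the try/except). Output: RPM

Answer: RPM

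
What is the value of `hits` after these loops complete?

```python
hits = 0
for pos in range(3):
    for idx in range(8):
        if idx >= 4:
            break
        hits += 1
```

Inner breaks at 4, outer runs 3 times
`hits` takes the values: 0 → 1 → 2 → 3 → 4 → 5 → 6 → 7 → 8 → 9 → 10 → 11 → 12

Answer: 12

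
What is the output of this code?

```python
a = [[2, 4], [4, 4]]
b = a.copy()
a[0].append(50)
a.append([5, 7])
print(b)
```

Key concept: shallow copy with nested lists.
Step by step:
`a = [[2, 4], [4, 4]]` → a = [[2, 4], [4, 4]]
`b = a.copy()` → b = [[2, 4], [4, 4]]
`a[0].append(50)` → a = [[2, 4, 50], [4, 4]]; b = [[2, 4, 50], [4, 4]]
`a.append([5, 7])` → a = [[2, 4, 50], [4, 4], [5, 7]]
`print(b)` → prints [[2, 4, 50], [4, 4]]

Answer: [[2, 4, 50], [4, 4]]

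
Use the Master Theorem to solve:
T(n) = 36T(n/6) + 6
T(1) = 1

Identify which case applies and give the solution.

a=36, b=6, f(n)=6. log_6(36) = 2. Since c=0 < 2, Case 1 applies: T(n) = Θ(n^log_b(a)) = O(n^2).

Answer: O(n^2) - Case 1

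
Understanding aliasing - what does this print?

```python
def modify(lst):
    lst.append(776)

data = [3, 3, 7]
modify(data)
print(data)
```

Key concept: function modifies passed list.
Step by step:
`data = [3, 3, 7]` → data = [3, 3, 7]
`modify(data)` → data = [3, 3, 7, 776]
`print(data)` → prints [3, 3, 7, 776]

Answer: [3, 3, 7, 776]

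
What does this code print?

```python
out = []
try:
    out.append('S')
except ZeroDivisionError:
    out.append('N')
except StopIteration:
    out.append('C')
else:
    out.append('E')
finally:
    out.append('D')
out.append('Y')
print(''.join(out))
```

Execution trace: 'S' (try body, no exception) → 'E' (else) → 'D' (finally) → 'Y' (after the try/except). Output: SEDY

Answer: SEDY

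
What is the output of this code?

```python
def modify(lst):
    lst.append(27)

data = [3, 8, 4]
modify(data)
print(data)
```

Key concept: function modifies passed list.
Step by step:
`data = [3, 8, 4]` → data = [3, 8, 4]
`modify(data)` → data = [3, 8, 4, 27]
`print(data)` → prints [3, 8, 4, 27]

Answer: [3, 8, 4, 27]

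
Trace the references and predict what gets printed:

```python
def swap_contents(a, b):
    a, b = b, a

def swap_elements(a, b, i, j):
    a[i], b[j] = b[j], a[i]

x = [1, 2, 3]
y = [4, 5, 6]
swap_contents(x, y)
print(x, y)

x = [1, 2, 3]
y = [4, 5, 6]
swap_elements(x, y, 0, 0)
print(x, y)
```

Key concept: parameter rebinding vs mutation.
Step by step:
`x = [1, 2, 3]` → x = [1, 2, 3]
`y = [4, 5, 6]` → y = [4, 5, 6]
`swap_contents(x, y)` → no visible change to tracked variables
`print(x, y)` → prints [1, 2, 3] [4, 5, 6]
`x = [1, 2, 3]` → x = [1, 2, 3]
`y = [4, 5, 6]` → y = [4, 5, 6]
`swap_elements(x, y, 0, 0)` → x = [4, 2, 3]; y = [1, 5, 6]
`print(x, y)` → prints [4, 2, 3] [1, 5, 6]

Answer:
[1, 2, 3] [4, 5, 6]
[4, 2, 3] [1, 5, 6]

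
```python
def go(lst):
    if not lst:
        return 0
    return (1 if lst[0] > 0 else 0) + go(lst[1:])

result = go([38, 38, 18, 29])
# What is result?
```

Count of positive elements in [38, 38, 18, 29] = 4

Answer: 4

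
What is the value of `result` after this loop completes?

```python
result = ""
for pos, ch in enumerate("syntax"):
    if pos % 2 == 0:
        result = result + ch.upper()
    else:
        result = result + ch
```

Uppercase even positions in 'syntax'
`result` takes the values: "" → "S" → "Sy" → "SyN" → "SyNt" → "SyNtA" → "SyNtAx"

Answer: "SyNtAx"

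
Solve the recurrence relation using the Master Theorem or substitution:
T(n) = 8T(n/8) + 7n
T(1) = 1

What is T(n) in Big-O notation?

By Master Theorem: a=8, b=8, f(n)=7n. Since log_8(8) = 1 and f(n) = Θ(n^1), Case 2 applies. T(n) = O(n log n).

Answer: O(n log n)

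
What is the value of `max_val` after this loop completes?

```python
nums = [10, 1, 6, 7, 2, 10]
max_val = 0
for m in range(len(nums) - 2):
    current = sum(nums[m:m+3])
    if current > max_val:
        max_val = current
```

Max sum of 3-element window in [10, 1, 6, 7, 2, 10]
`max_val` takes the values: 0 → 17 → 19

Answer: 19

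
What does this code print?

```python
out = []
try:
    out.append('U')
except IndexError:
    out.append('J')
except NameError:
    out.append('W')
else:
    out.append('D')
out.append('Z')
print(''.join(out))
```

Execution trace: 'U' (try body, no exception) → 'D' (else) → 'Z' (after the try/except). Output: UDZ

Answer: UDZ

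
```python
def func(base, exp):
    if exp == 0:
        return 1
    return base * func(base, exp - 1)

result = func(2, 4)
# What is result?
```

func(2, 4) = 2 * 2 * 2 * 2 = 16

Answer: 16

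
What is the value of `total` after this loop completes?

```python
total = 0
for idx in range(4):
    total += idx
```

Sum of 0 to 3 = 6
`total` takes the values: 0 → 1 → 3 → 6

Answer: 6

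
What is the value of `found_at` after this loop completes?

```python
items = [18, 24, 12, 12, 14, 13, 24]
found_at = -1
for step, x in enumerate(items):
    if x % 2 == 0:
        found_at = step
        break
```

First even number index in [18, 24, 12, 12, 14, 13, 24]
`found_at` takes the values: -1 → 0

Answer: 0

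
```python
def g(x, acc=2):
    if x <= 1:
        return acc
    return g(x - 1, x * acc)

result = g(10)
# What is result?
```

Accumulator trace (n, acc): (10, 2) -> (9, 20) -> (8, 180) -> (7, 1440) -> (6, 10080) -> (5, 60480) -> (4, 302400) -> (3, 1209600) -> (2, 3628800) -> (1, 7257600) -> return 7257600

Answer: 7257600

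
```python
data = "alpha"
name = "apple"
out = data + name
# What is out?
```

Trace:
`data = "alpha"` → data = 'alpha'
`name = "apple"` → name = 'apple'
`out = data + name` → out = 'alphaapple'
So out = 'alphaapple'

Answer: 'alphaapple'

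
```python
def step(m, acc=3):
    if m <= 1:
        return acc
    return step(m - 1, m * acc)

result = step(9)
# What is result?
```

Accumulator trace (n, acc): (9, 3) -> (8, 27) -> (7, 216) -> (6, 1512) -> (5, 9072) -> (4, 45360) -> (3, 181440) -> (2, 544320) -> (1, 1088640) -> return 1088640

Answer: 1088640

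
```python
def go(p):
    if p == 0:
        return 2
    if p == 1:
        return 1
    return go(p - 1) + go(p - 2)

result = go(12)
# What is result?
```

Build up from base cases: go(0)=2, go(1)=1, go(2)=3, go(3)=4, go(4)=7, go(5)=11, go(6)=18, ..., go(12)=322

Answer: 322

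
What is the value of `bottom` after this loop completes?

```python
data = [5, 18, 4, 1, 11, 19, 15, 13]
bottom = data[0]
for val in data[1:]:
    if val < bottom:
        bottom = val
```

Minimum of [5, 18, 4, 1, 11, 19, 15, 13]
`bottom` takes the values: 5 → 4 → 1

Answer: 1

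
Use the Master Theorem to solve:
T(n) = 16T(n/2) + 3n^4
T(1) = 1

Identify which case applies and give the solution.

a=16, b=2, f(n)=3n^4. log_2(16) = 4. Since c=4 = 4, Case 2 applies: T(n) = Θ(n^log_b(a) · log n) = O(n^4 log n).

Answer: O(n^4 log n) - Case 2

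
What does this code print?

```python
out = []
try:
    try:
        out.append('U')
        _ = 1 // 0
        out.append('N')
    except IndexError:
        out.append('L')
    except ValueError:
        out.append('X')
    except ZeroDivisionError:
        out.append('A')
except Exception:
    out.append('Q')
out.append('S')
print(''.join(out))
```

Execution trace: 'U' (inner try body) → 'A' (inner except ZeroDivisionError) → 'S' (after the try/except). Output: UAS

Answer: UAS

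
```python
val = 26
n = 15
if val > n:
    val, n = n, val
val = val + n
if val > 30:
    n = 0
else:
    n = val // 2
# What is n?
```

Trace:
`val = 26` → val = 26
`n = 15` → n = 15
`if val > n: ...` → val > n is True → val = 15; n = 26
`val = val + n` → val = 41
`if val > 30: ...` → val > 30 is True → n = 0
So n = 0

Answer: 0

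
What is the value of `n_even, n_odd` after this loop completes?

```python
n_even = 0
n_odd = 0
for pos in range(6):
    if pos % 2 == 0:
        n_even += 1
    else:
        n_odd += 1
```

Count evens and odds in range(6)
`n_even, n_odd` takes the values: (0, 0) → (1, 0) → (1, 1) → (2, 1) → (2, 2) → (3, 2) → (3, 3)

Answer: 3, 3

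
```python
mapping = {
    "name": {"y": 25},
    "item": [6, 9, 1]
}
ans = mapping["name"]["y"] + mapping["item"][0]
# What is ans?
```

Trace:
`mapping = { ...` → mapping = {'name': {'y': 25}, 'item': [6, 9, 1]}
`ans = mapping["name"]["y"] + mapping["item"][0]` → ans = 31
So ans = 31

Answer: 31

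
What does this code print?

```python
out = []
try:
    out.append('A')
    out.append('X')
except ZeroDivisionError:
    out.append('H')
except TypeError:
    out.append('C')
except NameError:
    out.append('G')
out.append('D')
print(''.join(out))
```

Execution trace: 'A' (try body) → 'X' (try body, no exception) → 'D' (after the try/except). Output: AXD

Answer: AXD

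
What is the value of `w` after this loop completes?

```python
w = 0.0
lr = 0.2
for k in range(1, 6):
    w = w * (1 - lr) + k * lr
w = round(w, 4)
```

Moving average with lr=0.2
`w` takes the values: 0.0 → 0.2 → 0.56 → 1.048 → 1.6384 → 2.31072 → 2.3107

Answer: 2.3107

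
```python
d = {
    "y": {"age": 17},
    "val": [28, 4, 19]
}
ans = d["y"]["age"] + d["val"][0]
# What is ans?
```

Trace:
`d = { ...` → d = {'y': {'age': 17}, 'val': [28, 4, 19]}
`ans = d["y"]["age"] + d["val"][0]` → ans = 45
So ans = 45

Answer: 45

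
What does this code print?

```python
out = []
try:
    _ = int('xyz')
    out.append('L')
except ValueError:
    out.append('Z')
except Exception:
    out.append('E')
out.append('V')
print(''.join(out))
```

Execution trace: 'Z' (except ValueError) → 'V' (after the try/except). Output: ZV

Answer: ZV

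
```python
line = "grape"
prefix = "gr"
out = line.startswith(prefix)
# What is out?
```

Trace:
`line = "grape"` → line = 'grape'
`prefix = "gr"` → prefix = 'gr'
`out = line.startswith(prefix)` → out = True
So out = True

Answer: True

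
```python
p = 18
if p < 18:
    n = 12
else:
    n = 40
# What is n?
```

Trace:
`p = 18` → p = 18
`if p < 18: ...` → p < 18 is False, take else branch → n = 40
So n = 40

Answer: 40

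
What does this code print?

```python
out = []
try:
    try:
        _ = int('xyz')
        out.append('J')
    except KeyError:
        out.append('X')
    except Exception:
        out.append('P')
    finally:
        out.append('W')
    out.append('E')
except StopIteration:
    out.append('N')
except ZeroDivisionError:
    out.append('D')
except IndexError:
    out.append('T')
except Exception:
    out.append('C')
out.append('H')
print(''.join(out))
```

Execution trace: 'P' (inner except Exception) → 'W' (inner finally) → 'E' (try body, no exception) → 'H' (after the try/except). Output: PWEH

Answer: PWEH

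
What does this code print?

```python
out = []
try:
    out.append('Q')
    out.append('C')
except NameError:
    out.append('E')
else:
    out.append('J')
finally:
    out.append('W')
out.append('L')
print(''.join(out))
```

Execution trace: 'Q' (try body) → 'C' (try body, no exception) → 'J' (else) → 'W' (finally) → 'L' (after the try/except). Output: QCJWL

Answer: QCJWL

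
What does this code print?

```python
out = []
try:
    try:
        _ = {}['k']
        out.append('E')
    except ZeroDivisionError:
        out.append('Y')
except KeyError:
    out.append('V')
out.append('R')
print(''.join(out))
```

Execution trace: 'V' (outer except KeyError) → 'R' (after the try/except). Output: VR

Answer: VR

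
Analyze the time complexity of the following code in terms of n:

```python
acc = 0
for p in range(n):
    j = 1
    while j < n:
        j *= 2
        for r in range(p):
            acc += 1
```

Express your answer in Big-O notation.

Each loop level contributes: n × log n × n. Multiplying the contributions gives O(n^2 log n).

Answer: O(n^2 log n)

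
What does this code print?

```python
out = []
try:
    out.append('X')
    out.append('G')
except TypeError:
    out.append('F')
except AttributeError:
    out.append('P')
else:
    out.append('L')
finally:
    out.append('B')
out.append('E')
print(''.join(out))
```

Execution trace: 'X' (try body) → 'G' (try body, no exception) → 'L' (else) → 'B' (finally) → 'E' (after the try/except). Output: XGLBE

Answer: XGLBE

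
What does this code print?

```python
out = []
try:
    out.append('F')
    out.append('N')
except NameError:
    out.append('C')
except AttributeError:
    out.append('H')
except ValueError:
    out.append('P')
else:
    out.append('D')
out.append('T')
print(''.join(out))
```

Execution trace: 'F' (try body) → 'N' (try body, no exception) → 'D' (else) → 'T' (after the try/except). Output: FNDT

Answer: FNDT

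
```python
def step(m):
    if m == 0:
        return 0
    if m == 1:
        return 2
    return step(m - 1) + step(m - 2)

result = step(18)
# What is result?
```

Build up from base cases: step(0)=0, step(1)=2, step(2)=2, step(3)=4, step(4)=6, step(5)=10, step(6)=16, ..., step(18)=5168

Answer: 5168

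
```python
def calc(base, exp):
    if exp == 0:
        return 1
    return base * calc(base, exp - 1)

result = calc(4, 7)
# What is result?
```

calc(4, 7) = 4 * 4 * 4 * 4 * 4 * 4 * 4 = 16384

Answer: 16384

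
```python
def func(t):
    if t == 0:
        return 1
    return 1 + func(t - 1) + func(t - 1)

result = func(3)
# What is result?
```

func(t) = 1 + 2·func(t-1), func(0)=1. Closed form: (1+1)·2^3 - 1 = 15.

Answer: 15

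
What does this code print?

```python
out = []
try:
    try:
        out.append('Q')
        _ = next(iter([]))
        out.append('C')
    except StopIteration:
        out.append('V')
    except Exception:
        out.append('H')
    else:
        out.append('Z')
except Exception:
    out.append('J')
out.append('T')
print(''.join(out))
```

Execution trace: 'Q' (inner try body) → 'V' (inner except StopIteration) → 'T' (after the try/except). Output: QVT

Answer: QVT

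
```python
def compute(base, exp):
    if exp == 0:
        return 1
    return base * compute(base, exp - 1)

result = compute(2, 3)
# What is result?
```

compute(2, 3) = 2 * 2 * 2 = 8

Answer: 8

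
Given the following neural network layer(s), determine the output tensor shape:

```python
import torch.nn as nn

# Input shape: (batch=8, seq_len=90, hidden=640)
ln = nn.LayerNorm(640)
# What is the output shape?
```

Input: (8, 90, 640) -> Output: (8, 90, 640)

Answer: (8, 90, 640)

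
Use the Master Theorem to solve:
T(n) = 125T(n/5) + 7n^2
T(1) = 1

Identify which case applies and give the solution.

a=125, b=5, f(n)=7n^2. log_5(125) = 3. Since c=2 < 3, Case 1 applies: T(n) = Θ(n^log_b(a)) = O(n^3).

Answer: O(n^3) - Case 1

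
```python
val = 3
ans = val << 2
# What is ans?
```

Trace:
`val = 3` → val = 3
`ans = val << 2` → ans = 12
So ans = 12

Answer: 12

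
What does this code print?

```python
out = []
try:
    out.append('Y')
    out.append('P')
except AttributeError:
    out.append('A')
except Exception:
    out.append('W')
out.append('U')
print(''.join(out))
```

Execution trace: 'Y' (try body) → 'P' (try body, no exception) → 'U' (after the try/except). Output: YPU

Answer: YPU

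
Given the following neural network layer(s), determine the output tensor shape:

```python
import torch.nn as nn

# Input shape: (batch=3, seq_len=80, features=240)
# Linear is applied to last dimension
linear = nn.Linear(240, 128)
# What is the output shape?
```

Input: (3, 80, 240) -> Output: (3, 80, 128)

Answer: (3, 80, 128)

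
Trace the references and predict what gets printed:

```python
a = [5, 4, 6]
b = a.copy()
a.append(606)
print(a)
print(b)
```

Key concept: list.copy() creates independent copy.
Step by step:
`a = [5, 4, 6]` → a = [5, 4, 6]
`b = a.copy()` → b = [5, 4, 6]
`a.append(606)` → a = [5, 4, 6, 606]
`print(a)` → prints [5, 4, 6, 606]
`print(b)` → prints [5, 4, 6]

Answer:
[5, 4, 6, 606]
[5, 4, 6]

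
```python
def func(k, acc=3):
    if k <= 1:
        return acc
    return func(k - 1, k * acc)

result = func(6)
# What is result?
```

Accumulator trace (n, acc): (6, 3) -> (5, 18) -> (4, 90) -> (3, 360) -> (2, 1080) -> (1, 2160) -> return 2160

Answer: 2160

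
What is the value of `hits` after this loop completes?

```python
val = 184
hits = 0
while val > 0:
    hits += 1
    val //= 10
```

Count digits by repeated division by 10
`hits` takes the values: 0 → 1 → 2 → 3

Answer: 3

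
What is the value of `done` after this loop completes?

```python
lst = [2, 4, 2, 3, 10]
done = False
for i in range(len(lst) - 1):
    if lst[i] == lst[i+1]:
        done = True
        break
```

Check consecutive duplicates in [2, 4, 2, 3, 10]
`done` takes the values: False

Answer: False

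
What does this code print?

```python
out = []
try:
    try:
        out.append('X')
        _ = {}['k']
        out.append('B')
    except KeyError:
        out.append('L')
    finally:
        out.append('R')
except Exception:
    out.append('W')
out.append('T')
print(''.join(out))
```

Execution trace: 'X' (inner try body) → 'L' (inner except KeyError) → 'R' (inner finally) → 'T' (after the try/except). Output: XLRT

Answer: XLRT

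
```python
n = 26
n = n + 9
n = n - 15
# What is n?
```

Trace:
`n = 26` → n = 26
`n = n + 9` → n = 35
`n = n - 15` → n = 20
So n = 20

Answer: 20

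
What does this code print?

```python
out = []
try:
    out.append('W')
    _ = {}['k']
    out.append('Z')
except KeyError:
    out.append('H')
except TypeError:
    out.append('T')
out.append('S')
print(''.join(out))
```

Execution trace: 'W' (try body) → 'H' (except KeyError) → 'S' (after the try/except). Output: WHS

Answer: WHS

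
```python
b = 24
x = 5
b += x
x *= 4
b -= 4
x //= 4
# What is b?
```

Trace:
`b = 24` → b = 24
`x = 5` → x = 5
`b += x` → b = 29
`x *= 4` → x = 20
`b -= 4` → b = 25
`x //= 4` → x = 5
So b = 25

Answer: 25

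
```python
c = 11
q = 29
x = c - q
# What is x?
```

Trace:
`c = 11` → c = 11
`q = 29` → q = 29
`x = c - q` → x = -18
So x = -18

Answer: -18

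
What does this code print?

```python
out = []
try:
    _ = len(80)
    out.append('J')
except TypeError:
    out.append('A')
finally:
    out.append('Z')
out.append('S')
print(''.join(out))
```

Execution trace: 'A' (except TypeError) → 'Z' (finally) → 'S' (after the try/except). Output: AZS

Answer: AZS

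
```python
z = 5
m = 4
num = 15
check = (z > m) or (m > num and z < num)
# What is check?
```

Trace:
`z = 5` → z = 5
`m = 4` → m = 4
`num = 15` → num = 15
`check = (z > m) or (m > num and z < num)` → check = True
So check = True

Answer: True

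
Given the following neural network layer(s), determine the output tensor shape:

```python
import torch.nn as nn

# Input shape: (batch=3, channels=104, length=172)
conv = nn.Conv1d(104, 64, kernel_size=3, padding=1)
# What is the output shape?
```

Input: (3, 104, 172) -> Output: (3, 64, 172)

Answer: (3, 64, 172)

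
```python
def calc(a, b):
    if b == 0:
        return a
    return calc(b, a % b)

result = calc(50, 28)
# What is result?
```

calc(50, 28) -> calc(28, 22) -> calc(22, 6) -> calc(6, 4) -> calc(4, 2) -> calc(2, 0) -> 2

Answer: 2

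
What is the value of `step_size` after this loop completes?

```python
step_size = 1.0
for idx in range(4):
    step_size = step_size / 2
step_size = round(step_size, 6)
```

Halving LR 4 times: 1 / 2^4
`step_size` takes the values: 1.0 → 0.5 → 0.25 → 0.125 → 0.0625

Answer: 0.0625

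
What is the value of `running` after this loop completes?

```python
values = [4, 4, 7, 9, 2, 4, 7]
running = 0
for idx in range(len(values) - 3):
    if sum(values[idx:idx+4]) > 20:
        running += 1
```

Count windows with sum > 20
`running` takes the values: 0 → 1 → 2 → 3 → 4

Answer: 4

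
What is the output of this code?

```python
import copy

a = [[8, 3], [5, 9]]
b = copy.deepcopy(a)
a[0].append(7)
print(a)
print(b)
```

Key concept: deep copy is fully independent.
Step by step:
`a = [[8, 3], [5, 9]]` → a = [[8, 3], [5, 9]]
`b = copy.deepcopy(a)` → b = [[8, 3], [5, 9]]
`a[0].append(7)` → a = [[8, 3, 7], [5, 9]]
`print(a)` → prints [[8, 3, 7], [5, 9]]
`print(b)` → prints [[8, 3], [5, 9]]

Answer:
[[8, 3, 7], [5, 9]]
[[8, 3], [5, 9]]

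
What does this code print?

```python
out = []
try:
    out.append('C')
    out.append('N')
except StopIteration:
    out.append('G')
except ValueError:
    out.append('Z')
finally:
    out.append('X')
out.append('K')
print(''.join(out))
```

Execution trace: 'C' (try body) → 'N' (try body, no exception) → 'X' (finally) → 'K' (after the try/except). Output: CNXK

Answer: CNXK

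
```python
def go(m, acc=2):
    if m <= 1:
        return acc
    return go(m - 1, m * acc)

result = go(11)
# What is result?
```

Accumulator trace (n, acc): (11, 2) -> (10, 22) -> (9, 220) -> (8, 1980) -> (7, 15840) -> (6, 110880) -> (5, 665280) -> (4, 3326400) -> (3, 13305600) -> (2, 39916800) -> (1, 79833600) -> return 79833600

Answer: 79833600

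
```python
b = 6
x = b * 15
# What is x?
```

Trace:
`b = 6` → b = 6
`x = b * 15` → x = 90
So x = 90

Answer: 90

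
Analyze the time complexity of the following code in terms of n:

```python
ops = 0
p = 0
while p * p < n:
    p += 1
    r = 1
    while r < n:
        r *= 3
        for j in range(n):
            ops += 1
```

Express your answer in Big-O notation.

Each loop level contributes: √n × log n × n. Multiplying the contributions gives O(n√n log n).

Answer: O(n√n log n)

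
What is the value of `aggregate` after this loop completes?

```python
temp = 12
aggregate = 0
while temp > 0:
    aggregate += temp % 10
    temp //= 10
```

Sum digits of 12
`aggregate` takes the values: 0 → 2 → 3

Answer: 3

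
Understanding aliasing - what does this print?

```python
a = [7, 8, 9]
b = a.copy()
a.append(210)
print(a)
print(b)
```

Key concept: list.copy() creates independent copy.
Step by step:
`a = [7, 8, 9]` → a = [7, 8, 9]
`b = a.copy()` → b = [7, 8, 9]
`a.append(210)` → a = [7, 8, 9, 210]
`print(a)` → prints [7, 8, 9, 210]
`print(b)` → prints [7, 8, 9]

Answer:
[7, 8, 9, 210]
[7, 8, 9]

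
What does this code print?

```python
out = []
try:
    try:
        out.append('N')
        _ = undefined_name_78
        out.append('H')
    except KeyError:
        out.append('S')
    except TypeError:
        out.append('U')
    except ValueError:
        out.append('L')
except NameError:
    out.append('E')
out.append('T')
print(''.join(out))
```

Execution trace: 'N' (try body) → 'E' (outer except NameError) → 'T' (after the try/except). Output: NET

Answer: NET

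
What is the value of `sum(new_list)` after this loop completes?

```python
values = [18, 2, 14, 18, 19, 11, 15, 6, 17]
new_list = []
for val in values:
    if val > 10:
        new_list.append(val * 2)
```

Sum of doubled values > 10
`new_list` takes the values: [] → [36] → [36, 28] → [36, 28, 36] → [36, 28, 36, 38] → [36, 28, 36, 38, 22] → [36, 28, 36, 38, 22, 30] → [36, 28, 36, 38, 22, 30, 34]
So `sum(new_list)` = 224

Answer: 224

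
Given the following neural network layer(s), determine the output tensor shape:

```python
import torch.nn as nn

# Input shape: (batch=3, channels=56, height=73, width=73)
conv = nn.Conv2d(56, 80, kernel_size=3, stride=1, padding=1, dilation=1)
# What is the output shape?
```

Input: (3, 56, 73, 73) -> Output: (3, 80, 73, 73)

Answer: (3, 80, 73, 73)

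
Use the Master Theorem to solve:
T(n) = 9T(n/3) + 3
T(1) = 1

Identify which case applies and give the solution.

a=9, b=3, f(n)=3. log_3(9) = 2. Since c=0 < 2, Case 1 applies: T(n) = Θ(n^log_b(a)) = O(n^2).

Answer: O(n^2) - Case 1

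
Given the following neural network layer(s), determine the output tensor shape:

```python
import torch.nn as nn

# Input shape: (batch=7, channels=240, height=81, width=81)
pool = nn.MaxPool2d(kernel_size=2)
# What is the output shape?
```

Input: (7, 240, 81, 81) -> Output: (7, 240, 40, 40)

Answer: (7, 240, 40, 40)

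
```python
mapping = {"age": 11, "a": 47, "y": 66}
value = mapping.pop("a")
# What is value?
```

Trace:
`mapping = {"age": 11, "a": 47, "y": 66}` → mapping = {'age': 11, 'a': 47, 'y': 66}
`value = mapping.pop("a")` → mapping = {'age': 11, 'y': 66}; value = 47
So value = 47

Answer: 47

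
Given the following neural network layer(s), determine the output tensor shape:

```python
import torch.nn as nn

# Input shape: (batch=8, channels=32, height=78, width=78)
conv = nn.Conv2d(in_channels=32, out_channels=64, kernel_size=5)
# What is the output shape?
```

Input: (8, 32, 78, 78) -> Output: (8, 64, 74, 74)

Answer: (8, 64, 74, 74)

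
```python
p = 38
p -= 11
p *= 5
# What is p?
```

Trace:
`p = 38` → p = 38
`p -= 11` → p = 27
`p *= 5` → p = 135
So p = 135

Answer: 135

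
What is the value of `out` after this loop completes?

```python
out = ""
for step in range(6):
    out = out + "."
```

Repeat '.' 6 times
`out` takes the values: "" → "." → ".." → "..." → "...." → "....." → "......"

Answer: "......"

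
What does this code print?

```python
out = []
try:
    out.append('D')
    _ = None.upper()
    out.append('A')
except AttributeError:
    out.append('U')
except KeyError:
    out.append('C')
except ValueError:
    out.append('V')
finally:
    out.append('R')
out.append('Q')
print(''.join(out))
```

Execution trace: 'D' (try body) → 'U' (except AttributeError) → 'R' (finally) → 'Q' (after the try/except). Output: DURQ

Answer: DURQ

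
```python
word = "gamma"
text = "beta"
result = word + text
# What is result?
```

Trace:
`word = "gamma"` → word = 'gamma'
`text = "beta"` → text = 'beta'
`result = word + text` → result = 'gammabeta'
So result = 'gammabeta'

Answer: 'gammabeta'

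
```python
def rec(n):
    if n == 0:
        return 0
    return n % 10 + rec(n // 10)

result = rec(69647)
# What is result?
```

Sum of digits of 69647: 7 + 4 + 6 + 9 + 6 = 32

Answer: 32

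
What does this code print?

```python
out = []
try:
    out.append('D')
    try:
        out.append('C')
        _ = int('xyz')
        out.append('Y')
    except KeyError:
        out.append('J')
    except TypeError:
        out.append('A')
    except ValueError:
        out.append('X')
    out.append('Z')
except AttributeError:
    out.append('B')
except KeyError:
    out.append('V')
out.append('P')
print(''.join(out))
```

Execution trace: 'D' (try body) → 'C' (inner try body) → 'X' (inner except ValueError) → 'Z' (try body, no exception) → 'P' (after the try/except). Output: DCXZP

Answer: DCXZP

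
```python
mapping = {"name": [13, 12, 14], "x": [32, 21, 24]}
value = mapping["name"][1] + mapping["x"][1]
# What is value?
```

Trace:
`mapping = {"name": [13, 12, 14], "x": [32, 21, 24]}` → mapping = {'name': [13, 12, 14], 'x': [32, 21, 24]}
`value = mapping["name"][1] + mapping["x"][1]` → value = 33
So value = 33

Answer: 33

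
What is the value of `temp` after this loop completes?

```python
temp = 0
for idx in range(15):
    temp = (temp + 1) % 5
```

Increment mod 5, 15 times = 0
`temp` takes the values: 0 → 1 → 2 → 3 → 4 → 0 → 1 → 2 → 3 → 4 → 0 → 1 → 2 → 3 → 4 → 0

Answer: 0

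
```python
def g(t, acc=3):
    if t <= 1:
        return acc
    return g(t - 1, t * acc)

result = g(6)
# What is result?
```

Accumulator trace (n, acc): (6, 3) -> (5, 18) -> (4, 90) -> (3, 360) -> (2, 1080) -> (1, 2160) -> return 2160

Answer: 2160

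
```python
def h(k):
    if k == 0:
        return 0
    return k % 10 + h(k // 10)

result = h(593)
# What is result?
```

Sum of digits of 593: 3 + 9 + 5 = 17

Answer: 17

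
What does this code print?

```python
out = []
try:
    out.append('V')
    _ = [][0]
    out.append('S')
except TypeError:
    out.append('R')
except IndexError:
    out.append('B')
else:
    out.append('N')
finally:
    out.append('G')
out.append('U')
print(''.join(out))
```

Execution trace: 'V' (try body) → 'B' (except IndexError) → 'G' (finally) → 'U' (after the try/except). Output: VBGU

Answer: VBGU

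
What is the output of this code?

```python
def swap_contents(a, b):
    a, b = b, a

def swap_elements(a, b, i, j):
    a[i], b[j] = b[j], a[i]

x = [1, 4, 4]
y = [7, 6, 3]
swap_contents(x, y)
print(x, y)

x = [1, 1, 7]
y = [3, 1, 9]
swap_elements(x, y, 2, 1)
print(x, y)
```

Key concept: parameter rebinding vs mutation.
Step by step:
`x = [1, 4, 4]` → x = [1, 4, 4]
`y = [7, 6, 3]` → y = [7, 6, 3]
`swap_contents(x, y)` → no visible change to tracked variables
`print(x, y)` → prints [1, 4, 4] [7, 6, 3]
`x = [1, 1, 7]` → x = [1, 1, 7]
`y = [3, 1, 9]` → y = [3, 1, 9]
`swap_elements(x, y, 2, 1)` → x = [1, 1, 1]; y = [3, 7, 9]
`print(x, y)` → prints [1, 1, 1] [3, 7, 9]

Answer:
[1, 4, 4] [7, 6, 3]
[1, 1, 1] [3, 7, 9]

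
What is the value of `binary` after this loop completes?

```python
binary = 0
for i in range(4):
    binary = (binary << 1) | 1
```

Build 4 consecutive 1-bits: 0b1111
`binary` takes the values: 0 → 1 → 3 → 7 → 15

Answer: 15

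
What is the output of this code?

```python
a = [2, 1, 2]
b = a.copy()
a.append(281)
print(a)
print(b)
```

Key concept: list.copy() creates independent copy.
Step by step:
`a = [2, 1, 2]` → a = [2, 1, 2]
`b = a.copy()` → b = [2, 1, 2]
`a.append(281)` → a = [2, 1, 2, 281]
`print(a)` → prints [2, 1, 2, 281]
`print(b)` → prints [2, 1, 2]

Answer:
[2, 1, 2, 281]
[2, 1, 2]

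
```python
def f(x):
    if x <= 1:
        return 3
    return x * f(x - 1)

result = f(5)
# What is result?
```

f(5) = 5 * 4 * 3 * 2 * 3 = 360

Answer: 360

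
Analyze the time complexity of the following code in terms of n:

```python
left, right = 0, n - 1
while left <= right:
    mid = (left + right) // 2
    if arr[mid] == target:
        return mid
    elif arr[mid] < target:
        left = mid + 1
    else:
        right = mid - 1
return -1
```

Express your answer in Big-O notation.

This is Binary search in a sorted array. Time complexity: O(log n).

Answer: O(log n)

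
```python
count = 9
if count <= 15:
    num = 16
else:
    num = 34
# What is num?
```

Trace:
`count = 9` → count = 9
`if count <= 15: ...` → count <= 15 is True → num = 16
So num = 16

Answer: 16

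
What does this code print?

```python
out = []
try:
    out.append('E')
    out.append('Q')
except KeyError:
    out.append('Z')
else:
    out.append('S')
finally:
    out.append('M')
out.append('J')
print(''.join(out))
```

Execution trace: 'E' (try body) → 'Q' (try body, no exception) → 'S' (else) → 'M' (finally) → 'J' (after the try/except). Output: EQSMJ

Answer: EQSMJ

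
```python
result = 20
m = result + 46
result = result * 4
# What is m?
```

Trace:
`result = 20` → result = 20
`m = result + 46` → m = 66
`result = result * 4` → result = 80
So m = 66

Answer: 66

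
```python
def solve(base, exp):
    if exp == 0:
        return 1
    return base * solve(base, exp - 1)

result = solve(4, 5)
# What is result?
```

solve(4, 5) = 4 * 4 * 4 * 4 * 4 = 1024

Answer: 1024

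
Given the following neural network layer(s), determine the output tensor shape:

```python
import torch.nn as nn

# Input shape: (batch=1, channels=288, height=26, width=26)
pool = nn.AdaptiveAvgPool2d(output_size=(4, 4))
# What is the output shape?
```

Input: (1, 288, 26, 26) -> Output: (1, 288, 4, 4)

Answer: (1, 288, 4, 4)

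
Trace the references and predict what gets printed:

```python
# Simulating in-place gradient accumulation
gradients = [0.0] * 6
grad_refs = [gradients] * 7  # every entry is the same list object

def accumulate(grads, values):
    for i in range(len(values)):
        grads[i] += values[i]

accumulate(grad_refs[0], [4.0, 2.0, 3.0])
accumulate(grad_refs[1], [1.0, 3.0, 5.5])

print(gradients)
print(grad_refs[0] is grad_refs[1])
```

Key concept: gradient accumulation aliasing.
Step by step:
`gradients = [0.0] * 6` → gradients = [0.0, 0.0, 0.0, 0.0, 0.0, 0.0]
`grad_refs = [gradients] * 7` → grad_refs = [[0.0, 0.0, 0.0, 0.0, 0.0, 0.0], [0.0, 0.0, 0.0, 0.0, 0.0, 0.0], [0.0, 0.0, 0.0, 0.0, 0.0, 0.0], [0.0, 0.0, 0.0, 0.0, 0.0, 0.0], [0.0, 0.0, 0.0, 0.0, 0.0, 0.0], [0.0, 0.0, 0.0, 0.0, 0.0, 0.0], [0.0, 0.0, 0.0, 0.0, 0.0, 0.0]]
`accumulate(grad_refs[0], [4.0, 2.0, 3.0])` → gradients = [4.0, 2.0, 3.0, 0.0, 0.0, 0.0]; grad_refs = [[4.0, 2.0, 3.0, 0.0, 0.0, 0.0], [4.0, 2.0, 3.0, 0.0, 0.0, 0.0], [4.0, 2.0, 3.0, 0.0, 0.0, 0.0], [4.0, 2.0, 3.0, 0.0, 0.0, 0.0], [4.0, 2.0, 3.0, 0.0, 0.0, 0.0], [4.0, 2.0, 3.0, 0.0, 0.0, 0.0], [4.0, 2.0, 3.0, 0.0, 0.0, 0.0]]
`accumulate(grad_refs[1], [1.0, 3.0, 5.5])` → gradients = [5.0, 5.0, 8.5, 0.0, 0.0, 0.0]; grad_refs = [[5.0, 5.0, 8.5, 0.0, 0.0, 0.0], [5.0, 5.0, 8.5, 0.0, 0.0, 0.0], [5.0, 5.0, 8.5, 0.0, 0.0, 0.0], [5.0, 5.0, 8.5, 0.0, 0.0, 0.0], [5.0, 5.0, 8.5, 0.0, 0.0, 0.0], [5.0, 5.0, 8.5, 0.0, 0.0, 0.0], [5.0, 5.0, 8.5, 0.0, 0.0, 0.0]]
`print(gradients)` → prints [5.0, 5.0, 8.5, 0.0, 0.0, 0.0]
`print(grad_refs[0] is grad_refs[1])` → prints True

Answer:
[5.0, 5.0, 8.5, 0.0, 0.0, 0.0]
True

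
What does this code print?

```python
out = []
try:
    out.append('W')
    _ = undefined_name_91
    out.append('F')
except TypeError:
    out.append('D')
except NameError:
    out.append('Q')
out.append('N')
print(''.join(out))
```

Execution trace: 'W' (try body) → 'Q' (except NameError) → 'N' (after the try/except). Output: WQN

Answer: WQN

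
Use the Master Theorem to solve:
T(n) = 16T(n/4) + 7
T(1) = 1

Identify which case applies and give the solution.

a=16, b=4, f(n)=7. log_4(16) = 2. Since c=0 < 2, Case 1 applies: T(n) = Θ(n^log_b(a)) = O(n^2).

Answer: O(n^2) - Case 1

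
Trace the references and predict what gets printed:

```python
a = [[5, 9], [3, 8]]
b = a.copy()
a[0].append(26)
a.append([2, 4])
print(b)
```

Key concept: shallow copy with nested lists.
Step by step:
`a = [[5, 9], [3, 8]]` → a = [[5, 9], [3, 8]]
`b = a.copy()` → b = [[5, 9], [3, 8]]
`a[0].append(26)` → a = [[5, 9, 26], [3, 8]]; b = [[5, 9, 26], [3, 8]]
`a.append([2, 4])` → a = [[5, 9, 26], [3, 8], [2, 4]]
`print(b)` → prints [[5, 9, 26], [3, 8]]

Answer: [[5, 9, 26], [3, 8]]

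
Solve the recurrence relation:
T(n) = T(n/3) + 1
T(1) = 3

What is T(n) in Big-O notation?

Each step divides n by 3 and adds 1. After log_3(n) steps we reach T(1)=3. So T(n) = 1·log_3(n) + 3 = O(log n).

Answer: O(log n)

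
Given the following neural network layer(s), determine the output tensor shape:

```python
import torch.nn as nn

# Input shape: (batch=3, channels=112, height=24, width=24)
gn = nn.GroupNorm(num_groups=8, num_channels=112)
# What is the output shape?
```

Input: (3, 112, 24, 24) -> Output: (3, 112, 24, 24)

Answer: (3, 112, 24, 24)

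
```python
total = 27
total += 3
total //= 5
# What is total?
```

Trace:
`total = 27` → total = 27
`total += 3` → total = 30
`total //= 5` → total = 6
So total = 6

Answer: 6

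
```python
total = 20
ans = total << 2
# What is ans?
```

Trace:
`total = 20` → total = 20
`ans = total << 2` → ans = 80
So ans = 80

Answer: 80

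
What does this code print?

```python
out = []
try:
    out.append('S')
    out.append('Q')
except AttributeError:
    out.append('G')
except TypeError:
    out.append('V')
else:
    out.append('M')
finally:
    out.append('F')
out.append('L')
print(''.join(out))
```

Execution trace: 'S' (try body) → 'Q' (try body, no exception) → 'M' (else) → 'F' (finally) → 'L' (after the try/except). Output: SQMFL

Answer: SQMFL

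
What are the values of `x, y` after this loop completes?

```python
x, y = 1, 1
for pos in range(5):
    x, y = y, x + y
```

Fibonacci: after 5 iterations
`x, y` takes the values: (1, 1) → (1, 2) → (2, 3) → (3, 5) → (5, 8) → (8, 13)

Answer: 8, 13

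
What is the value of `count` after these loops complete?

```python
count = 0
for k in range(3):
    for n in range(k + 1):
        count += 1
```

Triangle: 1 + 2 + ... + 3
`count` takes the values: 0 → 1 → 2 → 3 → 4 → 5 → 6

Answer: 6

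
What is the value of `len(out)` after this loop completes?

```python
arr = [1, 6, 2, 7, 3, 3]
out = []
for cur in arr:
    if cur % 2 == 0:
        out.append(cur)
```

Count even numbers in [1, 6, 2, 7, 3, 3]
`out` takes the values: [] → [6] → [6, 2]
So `len(out)` = 2

Answer: 2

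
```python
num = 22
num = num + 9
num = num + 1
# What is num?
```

Trace:
`num = 22` → num = 22
`num = num + 9` → num = 31
`num = num + 1` → num = 32
So num = 32

Answer: 32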